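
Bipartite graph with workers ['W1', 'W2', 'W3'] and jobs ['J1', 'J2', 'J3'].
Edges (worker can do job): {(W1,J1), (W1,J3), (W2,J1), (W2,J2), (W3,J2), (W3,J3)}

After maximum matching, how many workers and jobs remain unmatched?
Unmatched: 0 workers, 0 jobs

Maximum matching size: 3
Workers: 3 total, 3 matched, 0 unmatched
Jobs: 3 total, 3 matched, 0 unmatched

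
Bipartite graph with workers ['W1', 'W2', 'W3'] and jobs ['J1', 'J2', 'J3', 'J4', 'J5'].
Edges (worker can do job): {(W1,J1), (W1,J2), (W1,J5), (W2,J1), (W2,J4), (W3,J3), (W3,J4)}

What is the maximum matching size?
Maximum matching size = 3

Maximum matching: {(W1,J1), (W2,J4), (W3,J3)}
Size: 3

This assigns 3 workers to 3 distinct jobs.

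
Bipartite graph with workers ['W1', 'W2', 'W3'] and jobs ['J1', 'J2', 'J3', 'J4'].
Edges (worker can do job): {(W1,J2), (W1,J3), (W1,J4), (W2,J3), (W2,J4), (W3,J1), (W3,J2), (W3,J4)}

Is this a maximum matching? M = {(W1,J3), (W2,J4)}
No, size 2 is not maximum

Proposed matching has size 2.
Maximum matching size for this graph: 3.

This is NOT maximum - can be improved to size 3.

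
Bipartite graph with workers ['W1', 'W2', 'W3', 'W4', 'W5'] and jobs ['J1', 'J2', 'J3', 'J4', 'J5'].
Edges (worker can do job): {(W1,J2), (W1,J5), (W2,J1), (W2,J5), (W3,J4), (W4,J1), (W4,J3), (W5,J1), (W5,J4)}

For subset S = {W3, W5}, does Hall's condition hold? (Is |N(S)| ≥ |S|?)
Yes: |N(S)| = 2, |S| = 2

Subset S = {W3, W5}
Neighbors N(S) = {J1, J4}

|N(S)| = 2, |S| = 2
Hall's condition: |N(S)| ≥ |S| is satisfied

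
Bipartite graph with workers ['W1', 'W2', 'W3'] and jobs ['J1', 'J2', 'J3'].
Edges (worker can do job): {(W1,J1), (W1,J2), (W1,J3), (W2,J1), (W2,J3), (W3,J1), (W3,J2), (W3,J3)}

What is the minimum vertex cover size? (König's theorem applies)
Minimum vertex cover size = 3

By König's theorem: in bipartite graphs,
min vertex cover = max matching = 3

Maximum matching has size 3, so minimum vertex cover also has size 3.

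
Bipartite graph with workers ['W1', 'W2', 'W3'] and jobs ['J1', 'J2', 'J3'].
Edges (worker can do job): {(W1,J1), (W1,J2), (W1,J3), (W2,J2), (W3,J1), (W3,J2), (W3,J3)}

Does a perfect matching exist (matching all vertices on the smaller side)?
Yes, perfect matching exists (size 3)

Perfect matching: {(W1,J1), (W2,J2), (W3,J3)}
All 3 vertices on the smaller side are matched.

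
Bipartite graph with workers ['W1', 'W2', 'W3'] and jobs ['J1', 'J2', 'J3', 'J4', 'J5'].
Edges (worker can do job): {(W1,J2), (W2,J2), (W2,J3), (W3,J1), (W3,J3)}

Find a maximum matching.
Matching: {(W1,J2), (W2,J3), (W3,J1)}

Maximum matching (size 3):
  W1 → J2
  W2 → J3
  W3 → J1

Each worker is assigned to at most one job, and each job to at most one worker.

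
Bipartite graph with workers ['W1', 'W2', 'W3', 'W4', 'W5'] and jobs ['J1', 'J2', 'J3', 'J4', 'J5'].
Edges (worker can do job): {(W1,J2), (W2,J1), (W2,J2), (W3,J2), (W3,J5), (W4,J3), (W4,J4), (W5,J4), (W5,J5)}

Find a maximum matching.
Matching: {(W1,J2), (W2,J1), (W3,J5), (W4,J3), (W5,J4)}

Maximum matching (size 5):
  W1 → J2
  W2 → J1
  W3 → J5
  W4 → J3
  W5 → J4

Each worker is assigned to at most one job, and each job to at most one worker.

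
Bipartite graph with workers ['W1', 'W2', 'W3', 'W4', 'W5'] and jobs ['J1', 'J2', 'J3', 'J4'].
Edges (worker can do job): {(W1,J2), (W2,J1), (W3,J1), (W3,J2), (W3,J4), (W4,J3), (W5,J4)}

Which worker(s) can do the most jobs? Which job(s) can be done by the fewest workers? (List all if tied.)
Most versatile: W3 (3 jobs); Least covered: J3 (1 workers)

Worker degrees (jobs they can do): W1:1, W2:1, W3:3, W4:1, W5:1
Job degrees (workers who can do it): J1:2, J2:2, J3:1, J4:2

Maximum worker degree is 3, achieved by: W3
Minimum job degree is 1, achieved by: J3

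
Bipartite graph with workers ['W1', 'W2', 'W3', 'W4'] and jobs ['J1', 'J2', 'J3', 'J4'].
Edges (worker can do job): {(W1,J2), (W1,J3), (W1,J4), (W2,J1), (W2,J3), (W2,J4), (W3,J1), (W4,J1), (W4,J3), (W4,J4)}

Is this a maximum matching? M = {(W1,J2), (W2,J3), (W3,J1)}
No, size 3 is not maximum

Proposed matching has size 3.
Maximum matching size for this graph: 4.

This is NOT maximum - can be improved to size 4.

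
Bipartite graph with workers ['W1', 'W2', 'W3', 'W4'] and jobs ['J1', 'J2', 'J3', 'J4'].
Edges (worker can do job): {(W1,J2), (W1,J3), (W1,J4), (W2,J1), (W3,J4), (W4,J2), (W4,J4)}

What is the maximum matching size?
Maximum matching size = 4

Maximum matching: {(W1,J3), (W2,J1), (W3,J4), (W4,J2)}
Size: 4

This assigns 4 workers to 4 distinct jobs.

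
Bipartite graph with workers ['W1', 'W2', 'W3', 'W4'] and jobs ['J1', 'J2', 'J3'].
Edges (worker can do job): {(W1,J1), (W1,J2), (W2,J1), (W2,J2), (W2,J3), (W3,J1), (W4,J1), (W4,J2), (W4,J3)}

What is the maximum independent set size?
Maximum independent set = 4

By König's theorem:
- Min vertex cover = Max matching = 3
- Max independent set = Total vertices - Min vertex cover
- Max independent set = 7 - 3 = 4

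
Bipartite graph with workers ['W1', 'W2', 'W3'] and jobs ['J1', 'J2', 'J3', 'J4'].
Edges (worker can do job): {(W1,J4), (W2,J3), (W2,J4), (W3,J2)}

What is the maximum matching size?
Maximum matching size = 3

Maximum matching: {(W1,J4), (W2,J3), (W3,J2)}
Size: 3

This assigns 3 workers to 3 distinct jobs.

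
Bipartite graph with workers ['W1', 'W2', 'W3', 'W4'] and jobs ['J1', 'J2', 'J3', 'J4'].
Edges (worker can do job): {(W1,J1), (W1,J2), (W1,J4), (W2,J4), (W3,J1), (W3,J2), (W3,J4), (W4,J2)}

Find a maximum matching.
Matching: {(W1,J1), (W3,J4), (W4,J2)}

Maximum matching (size 3):
  W1 → J1
  W3 → J4
  W4 → J2

Each worker is assigned to at most one job, and each job to at most one worker.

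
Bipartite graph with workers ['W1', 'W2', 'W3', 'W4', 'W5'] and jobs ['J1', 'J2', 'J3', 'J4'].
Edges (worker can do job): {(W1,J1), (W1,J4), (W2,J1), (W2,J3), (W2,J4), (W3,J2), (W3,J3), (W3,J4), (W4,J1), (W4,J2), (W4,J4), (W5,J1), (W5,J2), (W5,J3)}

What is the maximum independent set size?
Maximum independent set = 5

By König's theorem:
- Min vertex cover = Max matching = 4
- Max independent set = Total vertices - Min vertex cover
- Max independent set = 9 - 4 = 5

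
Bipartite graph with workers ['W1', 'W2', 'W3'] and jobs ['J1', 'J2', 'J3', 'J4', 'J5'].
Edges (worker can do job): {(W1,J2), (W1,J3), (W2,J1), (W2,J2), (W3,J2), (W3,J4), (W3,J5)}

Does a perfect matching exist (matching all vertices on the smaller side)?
Yes, perfect matching exists (size 3)

Perfect matching: {(W1,J2), (W2,J1), (W3,J4)}
All 3 vertices on the smaller side are matched.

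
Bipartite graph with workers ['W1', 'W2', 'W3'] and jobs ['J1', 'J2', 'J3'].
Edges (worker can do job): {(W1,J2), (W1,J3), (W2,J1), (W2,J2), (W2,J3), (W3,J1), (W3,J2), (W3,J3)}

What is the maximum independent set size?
Maximum independent set = 3

By König's theorem:
- Min vertex cover = Max matching = 3
- Max independent set = Total vertices - Min vertex cover
- Max independent set = 6 - 3 = 3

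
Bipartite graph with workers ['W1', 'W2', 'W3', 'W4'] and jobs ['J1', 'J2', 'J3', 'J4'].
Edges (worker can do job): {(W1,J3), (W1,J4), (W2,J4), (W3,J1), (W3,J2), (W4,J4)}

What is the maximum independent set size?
Maximum independent set = 5

By König's theorem:
- Min vertex cover = Max matching = 3
- Max independent set = Total vertices - Min vertex cover
- Max independent set = 8 - 3 = 5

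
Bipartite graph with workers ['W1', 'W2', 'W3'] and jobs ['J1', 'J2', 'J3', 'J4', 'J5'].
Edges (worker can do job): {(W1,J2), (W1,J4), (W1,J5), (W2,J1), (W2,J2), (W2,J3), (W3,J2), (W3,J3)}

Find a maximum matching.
Matching: {(W1,J4), (W2,J1), (W3,J3)}

Maximum matching (size 3):
  W1 → J4
  W2 → J1
  W3 → J3

Each worker is assigned to at most one job, and each job to at most one worker.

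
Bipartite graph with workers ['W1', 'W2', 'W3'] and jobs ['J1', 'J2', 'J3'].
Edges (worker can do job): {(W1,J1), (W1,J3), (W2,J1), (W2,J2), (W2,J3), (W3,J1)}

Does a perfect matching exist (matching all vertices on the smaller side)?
Yes, perfect matching exists (size 3)

Perfect matching: {(W1,J3), (W2,J2), (W3,J1)}
All 3 vertices on the smaller side are matched.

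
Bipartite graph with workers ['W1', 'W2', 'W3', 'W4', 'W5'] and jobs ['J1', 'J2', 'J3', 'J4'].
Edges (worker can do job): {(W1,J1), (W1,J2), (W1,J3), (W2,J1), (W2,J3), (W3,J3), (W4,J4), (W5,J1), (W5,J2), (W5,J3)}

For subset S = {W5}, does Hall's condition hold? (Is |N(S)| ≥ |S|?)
Yes: |N(S)| = 3, |S| = 1

Subset S = {W5}
Neighbors N(S) = {J1, J2, J3}

|N(S)| = 3, |S| = 1
Hall's condition: |N(S)| ≥ |S| is satisfied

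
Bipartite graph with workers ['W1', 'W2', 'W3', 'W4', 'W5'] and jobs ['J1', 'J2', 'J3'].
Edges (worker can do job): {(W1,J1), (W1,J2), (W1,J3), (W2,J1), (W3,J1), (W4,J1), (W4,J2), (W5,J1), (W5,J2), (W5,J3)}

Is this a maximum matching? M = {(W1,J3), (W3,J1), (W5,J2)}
Yes, size 3 is maximum

Proposed matching has size 3.
Maximum matching size for this graph: 3.

This is a maximum matching.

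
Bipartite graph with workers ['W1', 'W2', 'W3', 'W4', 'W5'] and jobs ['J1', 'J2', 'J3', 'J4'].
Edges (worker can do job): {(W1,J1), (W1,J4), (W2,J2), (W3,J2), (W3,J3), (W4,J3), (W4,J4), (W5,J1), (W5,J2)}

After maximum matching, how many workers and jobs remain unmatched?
Unmatched: 1 workers, 0 jobs

Maximum matching size: 4
Workers: 5 total, 4 matched, 1 unmatched
Jobs: 4 total, 4 matched, 0 unmatched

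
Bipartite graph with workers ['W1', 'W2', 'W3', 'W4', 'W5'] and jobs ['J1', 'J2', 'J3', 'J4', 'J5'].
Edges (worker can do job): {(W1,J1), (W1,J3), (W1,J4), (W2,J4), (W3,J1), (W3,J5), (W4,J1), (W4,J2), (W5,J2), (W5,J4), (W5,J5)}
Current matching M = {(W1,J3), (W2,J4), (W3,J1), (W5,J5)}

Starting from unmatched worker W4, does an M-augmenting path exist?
Yes: W4 → J2

An M-augmenting path alternates non-matching / matching edges, starting and ending at unmatched vertices.
Path: W4 → J2
(J2 is unmatched in M, so the path is augmenting.)
Flipping edges along this path would increase |M| from 4 to 5.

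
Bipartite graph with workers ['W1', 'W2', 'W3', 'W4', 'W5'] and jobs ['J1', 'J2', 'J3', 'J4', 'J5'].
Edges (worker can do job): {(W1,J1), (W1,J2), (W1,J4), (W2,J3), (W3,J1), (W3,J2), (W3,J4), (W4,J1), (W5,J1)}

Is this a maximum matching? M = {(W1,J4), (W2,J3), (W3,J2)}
No, size 3 is not maximum

Proposed matching has size 3.
Maximum matching size for this graph: 4.

This is NOT maximum - can be improved to size 4.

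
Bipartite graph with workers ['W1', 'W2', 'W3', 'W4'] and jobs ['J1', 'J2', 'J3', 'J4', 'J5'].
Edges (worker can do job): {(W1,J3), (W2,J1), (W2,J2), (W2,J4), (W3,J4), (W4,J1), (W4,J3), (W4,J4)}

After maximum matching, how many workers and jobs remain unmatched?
Unmatched: 0 workers, 1 jobs

Maximum matching size: 4
Workers: 4 total, 4 matched, 0 unmatched
Jobs: 5 total, 4 matched, 1 unmatched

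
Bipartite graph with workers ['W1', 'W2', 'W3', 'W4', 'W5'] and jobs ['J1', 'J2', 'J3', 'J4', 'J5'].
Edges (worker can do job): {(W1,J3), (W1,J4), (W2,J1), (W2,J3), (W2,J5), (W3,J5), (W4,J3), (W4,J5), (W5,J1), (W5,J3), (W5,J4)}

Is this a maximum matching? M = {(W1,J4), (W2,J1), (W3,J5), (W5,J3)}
Yes, size 4 is maximum

Proposed matching has size 4.
Maximum matching size for this graph: 4.

This is a maximum matching.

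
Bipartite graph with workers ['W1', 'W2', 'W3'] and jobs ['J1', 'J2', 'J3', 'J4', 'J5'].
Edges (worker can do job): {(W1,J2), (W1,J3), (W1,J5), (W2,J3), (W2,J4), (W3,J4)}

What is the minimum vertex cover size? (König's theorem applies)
Minimum vertex cover size = 3

By König's theorem: in bipartite graphs,
min vertex cover = max matching = 3

Maximum matching has size 3, so minimum vertex cover also has size 3.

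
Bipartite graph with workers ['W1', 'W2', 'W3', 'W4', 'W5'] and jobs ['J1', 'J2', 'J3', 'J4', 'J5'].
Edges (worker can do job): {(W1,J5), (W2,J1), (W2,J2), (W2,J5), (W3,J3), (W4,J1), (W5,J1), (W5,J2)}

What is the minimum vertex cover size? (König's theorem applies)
Minimum vertex cover size = 4

By König's theorem: in bipartite graphs,
min vertex cover = max matching = 4

Maximum matching has size 4, so minimum vertex cover also has size 4.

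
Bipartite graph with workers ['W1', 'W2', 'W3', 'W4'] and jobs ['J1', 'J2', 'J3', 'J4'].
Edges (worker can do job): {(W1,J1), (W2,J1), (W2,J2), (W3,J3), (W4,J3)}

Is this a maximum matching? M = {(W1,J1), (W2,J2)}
No, size 2 is not maximum

Proposed matching has size 2.
Maximum matching size for this graph: 3.

This is NOT maximum - can be improved to size 3.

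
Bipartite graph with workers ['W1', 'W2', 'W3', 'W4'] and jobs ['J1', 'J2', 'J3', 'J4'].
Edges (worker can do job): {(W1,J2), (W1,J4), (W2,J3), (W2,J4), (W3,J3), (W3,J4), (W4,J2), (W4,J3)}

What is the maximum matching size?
Maximum matching size = 3

Maximum matching: {(W1,J4), (W3,J3), (W4,J2)}
Size: 3

This assigns 3 workers to 3 distinct jobs.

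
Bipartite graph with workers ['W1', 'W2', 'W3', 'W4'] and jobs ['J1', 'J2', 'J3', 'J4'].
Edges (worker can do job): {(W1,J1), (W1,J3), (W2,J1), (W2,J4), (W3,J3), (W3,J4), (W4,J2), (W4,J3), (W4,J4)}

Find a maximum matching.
Matching: {(W1,J1), (W2,J4), (W3,J3), (W4,J2)}

Maximum matching (size 4):
  W1 → J1
  W2 → J4
  W3 → J3
  W4 → J2

Each worker is assigned to at most one job, and each job to at most one worker.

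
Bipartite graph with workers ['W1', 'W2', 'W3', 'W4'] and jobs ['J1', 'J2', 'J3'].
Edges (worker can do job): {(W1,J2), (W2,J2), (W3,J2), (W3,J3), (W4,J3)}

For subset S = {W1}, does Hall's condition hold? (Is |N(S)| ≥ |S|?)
Yes: |N(S)| = 1, |S| = 1

Subset S = {W1}
Neighbors N(S) = {J2}

|N(S)| = 1, |S| = 1
Hall's condition: |N(S)| ≥ |S| is satisfied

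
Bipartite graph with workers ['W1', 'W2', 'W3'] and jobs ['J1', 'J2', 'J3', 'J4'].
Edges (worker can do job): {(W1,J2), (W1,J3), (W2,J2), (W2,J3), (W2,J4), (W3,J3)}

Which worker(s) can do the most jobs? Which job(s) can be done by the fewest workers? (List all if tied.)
Most versatile: W2 (3 jobs); Least covered: J1 (0 workers)

Worker degrees (jobs they can do): W1:2, W2:3, W3:1
Job degrees (workers who can do it): J1:0, J2:2, J3:3, J4:1

Maximum worker degree is 3, achieved by: W2
Minimum job degree is 0, achieved by: J1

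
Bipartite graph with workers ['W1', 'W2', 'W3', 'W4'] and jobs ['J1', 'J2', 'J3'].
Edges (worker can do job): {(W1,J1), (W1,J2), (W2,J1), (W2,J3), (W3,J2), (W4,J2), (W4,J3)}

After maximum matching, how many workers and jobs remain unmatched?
Unmatched: 1 workers, 0 jobs

Maximum matching size: 3
Workers: 4 total, 3 matched, 1 unmatched
Jobs: 3 total, 3 matched, 0 unmatched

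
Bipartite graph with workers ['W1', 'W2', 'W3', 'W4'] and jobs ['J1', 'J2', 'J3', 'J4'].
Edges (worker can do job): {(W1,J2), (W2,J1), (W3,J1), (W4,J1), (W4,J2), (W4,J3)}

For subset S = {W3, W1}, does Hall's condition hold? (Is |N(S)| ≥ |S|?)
Yes: |N(S)| = 2, |S| = 2

Subset S = {W3, W1}
Neighbors N(S) = {J1, J2}

|N(S)| = 2, |S| = 2
Hall's condition: |N(S)| ≥ |S| is satisfied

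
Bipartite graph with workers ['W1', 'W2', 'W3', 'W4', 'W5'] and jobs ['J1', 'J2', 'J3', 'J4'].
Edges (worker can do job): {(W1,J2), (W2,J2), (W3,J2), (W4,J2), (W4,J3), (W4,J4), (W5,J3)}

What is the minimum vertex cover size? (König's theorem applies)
Minimum vertex cover size = 3

By König's theorem: in bipartite graphs,
min vertex cover = max matching = 3

Maximum matching has size 3, so minimum vertex cover also has size 3.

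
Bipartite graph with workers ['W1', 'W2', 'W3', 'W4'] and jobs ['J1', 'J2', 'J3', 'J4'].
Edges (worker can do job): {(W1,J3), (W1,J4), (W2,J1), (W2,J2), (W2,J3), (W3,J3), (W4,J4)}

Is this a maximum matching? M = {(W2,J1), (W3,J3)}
No, size 2 is not maximum

Proposed matching has size 2.
Maximum matching size for this graph: 3.

This is NOT maximum - can be improved to size 3.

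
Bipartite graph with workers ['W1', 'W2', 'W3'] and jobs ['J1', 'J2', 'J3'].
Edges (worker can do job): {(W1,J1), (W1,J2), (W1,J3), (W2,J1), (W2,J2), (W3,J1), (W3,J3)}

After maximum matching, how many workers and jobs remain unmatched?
Unmatched: 0 workers, 0 jobs

Maximum matching size: 3
Workers: 3 total, 3 matched, 0 unmatched
Jobs: 3 total, 3 matched, 0 unmatched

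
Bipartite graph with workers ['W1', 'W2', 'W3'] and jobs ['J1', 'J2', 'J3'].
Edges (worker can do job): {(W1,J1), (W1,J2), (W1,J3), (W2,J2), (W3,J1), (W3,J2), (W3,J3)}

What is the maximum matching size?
Maximum matching size = 3

Maximum matching: {(W1,J1), (W2,J2), (W3,J3)}
Size: 3

This assigns 3 workers to 3 distinct jobs.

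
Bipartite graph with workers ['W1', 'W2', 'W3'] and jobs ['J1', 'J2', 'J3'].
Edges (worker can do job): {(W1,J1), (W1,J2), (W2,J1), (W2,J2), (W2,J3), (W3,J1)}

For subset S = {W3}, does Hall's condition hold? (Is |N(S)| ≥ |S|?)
Yes: |N(S)| = 1, |S| = 1

Subset S = {W3}
Neighbors N(S) = {J1}

|N(S)| = 1, |S| = 1
Hall's condition: |N(S)| ≥ |S| is satisfied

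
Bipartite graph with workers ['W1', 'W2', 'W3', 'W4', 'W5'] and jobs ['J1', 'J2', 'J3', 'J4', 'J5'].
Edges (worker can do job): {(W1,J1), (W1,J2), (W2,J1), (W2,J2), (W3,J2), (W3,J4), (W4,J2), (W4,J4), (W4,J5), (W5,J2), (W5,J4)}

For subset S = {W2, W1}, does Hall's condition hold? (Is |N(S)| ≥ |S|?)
Yes: |N(S)| = 2, |S| = 2

Subset S = {W2, W1}
Neighbors N(S) = {J1, J2}

|N(S)| = 2, |S| = 2
Hall's condition: |N(S)| ≥ |S| is satisfied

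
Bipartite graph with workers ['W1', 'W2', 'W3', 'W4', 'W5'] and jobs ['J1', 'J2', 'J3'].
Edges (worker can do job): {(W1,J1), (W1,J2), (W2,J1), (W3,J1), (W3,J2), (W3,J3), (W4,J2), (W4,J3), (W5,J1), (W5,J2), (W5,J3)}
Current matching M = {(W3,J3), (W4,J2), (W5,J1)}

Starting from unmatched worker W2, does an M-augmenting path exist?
No augmenting path from W2

Alternating search from W2 reaches jobs: {J1, J2, J3}.
Every reachable job is already matched in M, and following those matched edges back to workers exposes no further unvisited jobs.
No M-augmenting path from W2 exists.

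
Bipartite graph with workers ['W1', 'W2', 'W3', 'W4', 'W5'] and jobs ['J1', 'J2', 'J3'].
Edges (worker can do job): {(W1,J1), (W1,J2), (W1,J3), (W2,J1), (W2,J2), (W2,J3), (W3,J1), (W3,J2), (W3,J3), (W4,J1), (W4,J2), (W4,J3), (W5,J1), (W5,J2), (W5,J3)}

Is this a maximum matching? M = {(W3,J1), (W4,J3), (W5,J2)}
Yes, size 3 is maximum

Proposed matching has size 3.
Maximum matching size for this graph: 3.

This is a maximum matching.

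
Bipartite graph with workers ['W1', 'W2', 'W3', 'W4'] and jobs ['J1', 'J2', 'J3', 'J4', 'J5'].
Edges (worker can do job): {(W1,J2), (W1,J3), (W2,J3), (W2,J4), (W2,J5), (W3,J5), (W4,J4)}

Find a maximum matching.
Matching: {(W1,J2), (W2,J3), (W3,J5), (W4,J4)}

Maximum matching (size 4):
  W1 → J2
  W2 → J3
  W3 → J5
  W4 → J4

Each worker is assigned to at most one job, and each job to at most one worker.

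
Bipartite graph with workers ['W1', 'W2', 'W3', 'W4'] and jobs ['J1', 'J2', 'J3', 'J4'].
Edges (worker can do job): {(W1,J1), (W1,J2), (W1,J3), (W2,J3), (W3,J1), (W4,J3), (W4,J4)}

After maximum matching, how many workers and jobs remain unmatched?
Unmatched: 0 workers, 0 jobs

Maximum matching size: 4
Workers: 4 total, 4 matched, 0 unmatched
Jobs: 4 total, 4 matched, 0 unmatched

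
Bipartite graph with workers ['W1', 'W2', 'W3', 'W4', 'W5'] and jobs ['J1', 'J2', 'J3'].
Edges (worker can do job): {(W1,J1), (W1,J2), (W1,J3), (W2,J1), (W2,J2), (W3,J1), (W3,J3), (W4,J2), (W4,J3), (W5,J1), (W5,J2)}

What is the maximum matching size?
Maximum matching size = 3

Maximum matching: {(W3,J1), (W4,J3), (W5,J2)}
Size: 3

This assigns 3 workers to 3 distinct jobs.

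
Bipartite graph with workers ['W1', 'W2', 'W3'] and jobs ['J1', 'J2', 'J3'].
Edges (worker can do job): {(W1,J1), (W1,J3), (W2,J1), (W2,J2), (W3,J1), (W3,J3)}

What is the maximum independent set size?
Maximum independent set = 3

By König's theorem:
- Min vertex cover = Max matching = 3
- Max independent set = Total vertices - Min vertex cover
- Max independent set = 6 - 3 = 3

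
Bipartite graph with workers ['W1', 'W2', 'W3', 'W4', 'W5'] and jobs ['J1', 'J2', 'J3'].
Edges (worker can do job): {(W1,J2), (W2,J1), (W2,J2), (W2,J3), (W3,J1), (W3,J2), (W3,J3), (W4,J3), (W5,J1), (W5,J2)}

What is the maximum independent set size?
Maximum independent set = 5

By König's theorem:
- Min vertex cover = Max matching = 3
- Max independent set = Total vertices - Min vertex cover
- Max independent set = 8 - 3 = 5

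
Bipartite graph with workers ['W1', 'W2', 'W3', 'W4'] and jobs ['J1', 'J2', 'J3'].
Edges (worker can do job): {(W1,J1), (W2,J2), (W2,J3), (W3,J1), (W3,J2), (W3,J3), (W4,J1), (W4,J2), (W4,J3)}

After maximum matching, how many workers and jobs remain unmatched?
Unmatched: 1 workers, 0 jobs

Maximum matching size: 3
Workers: 4 total, 3 matched, 1 unmatched
Jobs: 3 total, 3 matched, 0 unmatched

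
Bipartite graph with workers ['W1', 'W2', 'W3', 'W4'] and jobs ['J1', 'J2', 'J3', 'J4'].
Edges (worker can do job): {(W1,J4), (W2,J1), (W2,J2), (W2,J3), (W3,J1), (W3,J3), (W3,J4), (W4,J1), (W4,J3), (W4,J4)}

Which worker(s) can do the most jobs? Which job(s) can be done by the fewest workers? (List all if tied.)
Most versatile: W2, W3, W4 (3 jobs); Least covered: J2 (1 workers)

Worker degrees (jobs they can do): W1:1, W2:3, W3:3, W4:3
Job degrees (workers who can do it): J1:3, J2:1, J3:3, J4:3

Maximum worker degree is 3, achieved by: W2, W3, W4
Minimum job degree is 1, achieved by: J2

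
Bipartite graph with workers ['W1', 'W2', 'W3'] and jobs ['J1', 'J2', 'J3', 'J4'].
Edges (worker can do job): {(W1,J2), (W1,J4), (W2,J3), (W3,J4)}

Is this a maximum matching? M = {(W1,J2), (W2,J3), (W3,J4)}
Yes, size 3 is maximum

Proposed matching has size 3.
Maximum matching size for this graph: 3.

This is a maximum matching.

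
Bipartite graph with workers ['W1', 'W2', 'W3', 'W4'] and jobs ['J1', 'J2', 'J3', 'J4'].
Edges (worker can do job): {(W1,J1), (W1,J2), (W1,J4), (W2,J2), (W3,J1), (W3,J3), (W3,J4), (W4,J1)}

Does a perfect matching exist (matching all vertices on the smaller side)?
Yes, perfect matching exists (size 4)

Perfect matching: {(W1,J4), (W2,J2), (W3,J3), (W4,J1)}
All 4 vertices on the smaller side are matched.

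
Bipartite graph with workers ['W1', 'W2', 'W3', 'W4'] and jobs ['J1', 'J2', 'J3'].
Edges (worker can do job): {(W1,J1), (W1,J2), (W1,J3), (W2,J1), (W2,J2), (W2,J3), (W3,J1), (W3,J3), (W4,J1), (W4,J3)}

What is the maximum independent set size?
Maximum independent set = 4

By König's theorem:
- Min vertex cover = Max matching = 3
- Max independent set = Total vertices - Min vertex cover
- Max independent set = 7 - 3 = 4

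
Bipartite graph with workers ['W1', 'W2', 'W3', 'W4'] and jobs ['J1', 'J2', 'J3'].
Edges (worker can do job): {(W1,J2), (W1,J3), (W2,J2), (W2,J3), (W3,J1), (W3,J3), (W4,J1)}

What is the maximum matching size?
Maximum matching size = 3

Maximum matching: {(W1,J2), (W3,J3), (W4,J1)}
Size: 3

This assigns 3 workers to 3 distinct jobs.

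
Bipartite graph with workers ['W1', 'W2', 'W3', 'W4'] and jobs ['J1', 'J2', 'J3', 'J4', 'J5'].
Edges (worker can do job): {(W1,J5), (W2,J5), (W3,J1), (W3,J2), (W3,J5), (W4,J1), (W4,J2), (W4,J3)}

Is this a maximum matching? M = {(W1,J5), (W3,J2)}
No, size 2 is not maximum

Proposed matching has size 2.
Maximum matching size for this graph: 3.

This is NOT maximum - can be improved to size 3.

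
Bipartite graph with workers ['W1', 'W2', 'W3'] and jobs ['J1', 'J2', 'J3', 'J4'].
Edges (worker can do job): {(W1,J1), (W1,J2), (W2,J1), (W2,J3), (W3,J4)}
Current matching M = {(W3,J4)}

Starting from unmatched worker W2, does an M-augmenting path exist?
Yes: W2 → J3

An M-augmenting path alternates non-matching / matching edges, starting and ending at unmatched vertices.
Path: W2 → J3
(J3 is unmatched in M, so the path is augmenting.)
Flipping edges along this path would increase |M| from 1 to 2.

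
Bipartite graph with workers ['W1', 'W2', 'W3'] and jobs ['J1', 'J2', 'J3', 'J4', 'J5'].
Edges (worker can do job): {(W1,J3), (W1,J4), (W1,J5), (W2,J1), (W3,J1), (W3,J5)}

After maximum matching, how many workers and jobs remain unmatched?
Unmatched: 0 workers, 2 jobs

Maximum matching size: 3
Workers: 3 total, 3 matched, 0 unmatched
Jobs: 5 total, 3 matched, 2 unmatched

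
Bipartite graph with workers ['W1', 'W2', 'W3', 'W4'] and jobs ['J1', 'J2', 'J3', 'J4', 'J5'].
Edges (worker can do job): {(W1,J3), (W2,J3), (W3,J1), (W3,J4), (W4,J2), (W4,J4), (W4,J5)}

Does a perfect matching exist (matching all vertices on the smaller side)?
No, maximum matching has size 3 < 4

Maximum matching has size 3, need 4 for perfect matching.
Unmatched workers: ['W2']
Unmatched jobs: ['J5', 'J2']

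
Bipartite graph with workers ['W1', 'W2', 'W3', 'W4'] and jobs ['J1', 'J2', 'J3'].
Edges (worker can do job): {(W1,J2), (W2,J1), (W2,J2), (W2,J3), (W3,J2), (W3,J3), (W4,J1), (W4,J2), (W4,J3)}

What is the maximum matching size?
Maximum matching size = 3

Maximum matching: {(W2,J1), (W3,J3), (W4,J2)}
Size: 3

This assigns 3 workers to 3 distinct jobs.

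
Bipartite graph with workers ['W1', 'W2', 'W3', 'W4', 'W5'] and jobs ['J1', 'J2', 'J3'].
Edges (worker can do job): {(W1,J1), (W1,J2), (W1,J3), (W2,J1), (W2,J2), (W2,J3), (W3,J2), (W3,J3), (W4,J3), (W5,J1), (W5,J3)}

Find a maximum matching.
Matching: {(W1,J2), (W3,J3), (W5,J1)}

Maximum matching (size 3):
  W1 → J2
  W3 → J3
  W5 → J1

Each worker is assigned to at most one job, and each job to at most one worker.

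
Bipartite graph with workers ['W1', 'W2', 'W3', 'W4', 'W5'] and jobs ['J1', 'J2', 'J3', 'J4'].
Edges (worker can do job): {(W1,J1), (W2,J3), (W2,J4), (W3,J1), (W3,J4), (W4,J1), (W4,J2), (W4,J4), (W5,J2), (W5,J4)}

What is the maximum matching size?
Maximum matching size = 4

Maximum matching: {(W2,J3), (W3,J1), (W4,J2), (W5,J4)}
Size: 4

This assigns 4 workers to 4 distinct jobs.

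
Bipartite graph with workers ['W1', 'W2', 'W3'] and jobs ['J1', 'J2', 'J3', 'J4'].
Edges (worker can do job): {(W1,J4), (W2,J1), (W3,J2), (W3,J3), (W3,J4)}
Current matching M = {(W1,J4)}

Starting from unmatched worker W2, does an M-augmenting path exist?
Yes: W2 → J1

An M-augmenting path alternates non-matching / matching edges, starting and ending at unmatched vertices.
Path: W2 → J1
(J1 is unmatched in M, so the path is augmenting.)
Flipping edges along this path would increase |M| from 1 to 2.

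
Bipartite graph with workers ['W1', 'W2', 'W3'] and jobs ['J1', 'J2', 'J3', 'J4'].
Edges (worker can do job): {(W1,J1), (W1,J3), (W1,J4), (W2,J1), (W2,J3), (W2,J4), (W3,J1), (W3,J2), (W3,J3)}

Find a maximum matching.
Matching: {(W1,J1), (W2,J3), (W3,J2)}

Maximum matching (size 3):
  W1 → J1
  W2 → J3
  W3 → J2

Each worker is assigned to at most one job, and each job to at most one worker.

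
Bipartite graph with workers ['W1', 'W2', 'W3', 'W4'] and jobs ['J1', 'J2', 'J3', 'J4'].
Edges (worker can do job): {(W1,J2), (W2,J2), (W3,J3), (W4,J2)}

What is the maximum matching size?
Maximum matching size = 2

Maximum matching: {(W3,J3), (W4,J2)}
Size: 2

This assigns 2 workers to 2 distinct jobs.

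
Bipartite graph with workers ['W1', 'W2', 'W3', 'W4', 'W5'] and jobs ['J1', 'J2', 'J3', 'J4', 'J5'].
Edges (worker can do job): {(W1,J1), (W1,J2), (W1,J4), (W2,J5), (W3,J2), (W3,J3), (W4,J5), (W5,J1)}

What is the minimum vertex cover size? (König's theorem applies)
Minimum vertex cover size = 4

By König's theorem: in bipartite graphs,
min vertex cover = max matching = 4

Maximum matching has size 4, so minimum vertex cover also has size 4.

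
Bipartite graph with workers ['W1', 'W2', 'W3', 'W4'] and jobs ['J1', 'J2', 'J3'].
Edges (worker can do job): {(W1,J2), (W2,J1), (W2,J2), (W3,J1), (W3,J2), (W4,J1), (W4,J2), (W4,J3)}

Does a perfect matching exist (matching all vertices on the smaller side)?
Yes, perfect matching exists (size 3)

Perfect matching: {(W2,J1), (W3,J2), (W4,J3)}
All 3 vertices on the smaller side are matched.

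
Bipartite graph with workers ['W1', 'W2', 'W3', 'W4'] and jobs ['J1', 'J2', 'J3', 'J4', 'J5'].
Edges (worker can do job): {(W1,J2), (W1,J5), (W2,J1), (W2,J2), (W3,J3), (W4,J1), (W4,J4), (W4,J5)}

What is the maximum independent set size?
Maximum independent set = 5

By König's theorem:
- Min vertex cover = Max matching = 4
- Max independent set = Total vertices - Min vertex cover
- Max independent set = 9 - 4 = 5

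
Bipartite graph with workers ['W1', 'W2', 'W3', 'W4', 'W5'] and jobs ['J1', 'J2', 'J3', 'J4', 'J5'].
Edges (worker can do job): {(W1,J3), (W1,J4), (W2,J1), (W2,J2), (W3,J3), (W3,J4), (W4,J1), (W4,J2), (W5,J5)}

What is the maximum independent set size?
Maximum independent set = 5

By König's theorem:
- Min vertex cover = Max matching = 5
- Max independent set = Total vertices - Min vertex cover
- Max independent set = 10 - 5 = 5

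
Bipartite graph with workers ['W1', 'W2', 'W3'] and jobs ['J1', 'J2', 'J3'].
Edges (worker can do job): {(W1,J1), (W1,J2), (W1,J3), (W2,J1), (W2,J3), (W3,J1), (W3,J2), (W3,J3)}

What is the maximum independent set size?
Maximum independent set = 3

By König's theorem:
- Min vertex cover = Max matching = 3
- Max independent set = Total vertices - Min vertex cover
- Max independent set = 6 - 3 = 3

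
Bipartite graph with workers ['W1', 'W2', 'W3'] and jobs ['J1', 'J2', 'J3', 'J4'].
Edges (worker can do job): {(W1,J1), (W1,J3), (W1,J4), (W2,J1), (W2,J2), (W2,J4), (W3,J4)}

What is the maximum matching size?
Maximum matching size = 3

Maximum matching: {(W1,J1), (W2,J2), (W3,J4)}
Size: 3

This assigns 3 workers to 3 distinct jobs.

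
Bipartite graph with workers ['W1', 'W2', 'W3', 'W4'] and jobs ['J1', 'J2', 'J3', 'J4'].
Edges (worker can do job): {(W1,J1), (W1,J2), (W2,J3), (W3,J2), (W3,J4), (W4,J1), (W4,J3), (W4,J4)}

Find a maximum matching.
Matching: {(W1,J1), (W2,J3), (W3,J2), (W4,J4)}

Maximum matching (size 4):
  W1 → J1
  W2 → J3
  W3 → J2
  W4 → J4

Each worker is assigned to at most one job, and each job to at most one worker.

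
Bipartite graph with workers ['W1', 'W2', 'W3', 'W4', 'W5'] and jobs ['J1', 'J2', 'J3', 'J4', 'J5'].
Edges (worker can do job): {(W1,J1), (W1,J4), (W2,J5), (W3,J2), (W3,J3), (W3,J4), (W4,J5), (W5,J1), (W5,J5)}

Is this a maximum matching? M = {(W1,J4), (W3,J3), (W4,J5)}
No, size 3 is not maximum

Proposed matching has size 3.
Maximum matching size for this graph: 4.

This is NOT maximum - can be improved to size 4.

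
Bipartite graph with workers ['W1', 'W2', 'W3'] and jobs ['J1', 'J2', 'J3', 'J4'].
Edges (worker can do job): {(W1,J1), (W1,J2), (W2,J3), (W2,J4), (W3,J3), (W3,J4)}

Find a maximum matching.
Matching: {(W1,J2), (W2,J4), (W3,J3)}

Maximum matching (size 3):
  W1 → J2
  W2 → J4
  W3 → J3

Each worker is assigned to at most one job, and each job to at most one worker.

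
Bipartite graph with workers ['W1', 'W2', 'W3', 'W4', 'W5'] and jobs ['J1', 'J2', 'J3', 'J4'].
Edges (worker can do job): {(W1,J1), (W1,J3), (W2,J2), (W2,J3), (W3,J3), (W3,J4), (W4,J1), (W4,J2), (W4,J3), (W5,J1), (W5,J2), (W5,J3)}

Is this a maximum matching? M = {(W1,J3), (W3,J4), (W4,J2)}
No, size 3 is not maximum

Proposed matching has size 3.
Maximum matching size for this graph: 4.

This is NOT maximum - can be improved to size 4.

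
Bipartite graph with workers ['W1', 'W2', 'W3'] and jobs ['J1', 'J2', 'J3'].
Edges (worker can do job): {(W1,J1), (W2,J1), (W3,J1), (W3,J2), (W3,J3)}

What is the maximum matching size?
Maximum matching size = 2

Maximum matching: {(W1,J1), (W3,J2)}
Size: 2

This assigns 2 workers to 2 distinct jobs.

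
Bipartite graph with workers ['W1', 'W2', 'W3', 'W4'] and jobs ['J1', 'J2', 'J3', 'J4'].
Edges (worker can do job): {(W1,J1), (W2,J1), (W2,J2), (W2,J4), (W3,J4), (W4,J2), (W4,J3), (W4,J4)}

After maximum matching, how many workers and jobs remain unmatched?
Unmatched: 0 workers, 0 jobs

Maximum matching size: 4
Workers: 4 total, 4 matched, 0 unmatched
Jobs: 4 total, 4 matched, 0 unmatched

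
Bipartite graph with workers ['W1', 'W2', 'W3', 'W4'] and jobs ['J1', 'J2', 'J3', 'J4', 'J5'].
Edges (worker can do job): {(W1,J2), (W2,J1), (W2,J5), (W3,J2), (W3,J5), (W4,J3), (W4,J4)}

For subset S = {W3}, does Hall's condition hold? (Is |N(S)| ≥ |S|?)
Yes: |N(S)| = 2, |S| = 1

Subset S = {W3}
Neighbors N(S) = {J2, J5}

|N(S)| = 2, |S| = 1
Hall's condition: |N(S)| ≥ |S| is satisfied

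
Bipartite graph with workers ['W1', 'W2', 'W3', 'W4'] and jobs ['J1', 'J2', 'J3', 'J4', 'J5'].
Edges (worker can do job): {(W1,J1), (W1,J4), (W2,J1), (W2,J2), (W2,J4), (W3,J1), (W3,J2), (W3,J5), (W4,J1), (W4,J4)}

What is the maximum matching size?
Maximum matching size = 4

Maximum matching: {(W1,J1), (W2,J2), (W3,J5), (W4,J4)}
Size: 4

This assigns 4 workers to 4 distinct jobs.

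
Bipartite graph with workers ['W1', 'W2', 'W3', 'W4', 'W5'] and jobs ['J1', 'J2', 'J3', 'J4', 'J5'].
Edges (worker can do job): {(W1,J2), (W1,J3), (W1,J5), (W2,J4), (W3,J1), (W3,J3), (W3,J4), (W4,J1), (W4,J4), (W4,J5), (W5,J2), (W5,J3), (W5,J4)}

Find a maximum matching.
Matching: {(W1,J2), (W2,J4), (W3,J1), (W4,J5), (W5,J3)}

Maximum matching (size 5):
  W1 → J2
  W2 → J4
  W3 → J1
  W4 → J5
  W5 → J3

Each worker is assigned to at most one job, and each job to at most one worker.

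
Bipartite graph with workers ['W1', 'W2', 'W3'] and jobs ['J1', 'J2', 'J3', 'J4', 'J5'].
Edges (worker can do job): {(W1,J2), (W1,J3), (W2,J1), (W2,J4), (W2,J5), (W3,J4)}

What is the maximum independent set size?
Maximum independent set = 5

By König's theorem:
- Min vertex cover = Max matching = 3
- Max independent set = Total vertices - Min vertex cover
- Max independent set = 8 - 3 = 5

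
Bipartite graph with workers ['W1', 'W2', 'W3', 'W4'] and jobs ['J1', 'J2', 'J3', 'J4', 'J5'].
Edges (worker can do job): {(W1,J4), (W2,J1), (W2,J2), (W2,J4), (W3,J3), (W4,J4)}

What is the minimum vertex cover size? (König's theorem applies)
Minimum vertex cover size = 3

By König's theorem: in bipartite graphs,
min vertex cover = max matching = 3

Maximum matching has size 3, so minimum vertex cover also has size 3.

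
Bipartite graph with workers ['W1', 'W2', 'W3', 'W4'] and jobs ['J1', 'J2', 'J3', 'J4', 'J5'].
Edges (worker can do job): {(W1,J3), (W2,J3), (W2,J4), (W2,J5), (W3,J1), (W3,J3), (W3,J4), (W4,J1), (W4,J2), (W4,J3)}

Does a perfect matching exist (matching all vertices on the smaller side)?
Yes, perfect matching exists (size 4)

Perfect matching: {(W1,J3), (W2,J5), (W3,J4), (W4,J1)}
All 4 vertices on the smaller side are matched.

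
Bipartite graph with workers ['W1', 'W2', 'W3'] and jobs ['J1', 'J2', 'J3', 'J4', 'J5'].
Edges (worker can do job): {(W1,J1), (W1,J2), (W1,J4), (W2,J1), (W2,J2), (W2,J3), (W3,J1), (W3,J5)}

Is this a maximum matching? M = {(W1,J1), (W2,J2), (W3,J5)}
Yes, size 3 is maximum

Proposed matching has size 3.
Maximum matching size for this graph: 3.

This is a maximum matching.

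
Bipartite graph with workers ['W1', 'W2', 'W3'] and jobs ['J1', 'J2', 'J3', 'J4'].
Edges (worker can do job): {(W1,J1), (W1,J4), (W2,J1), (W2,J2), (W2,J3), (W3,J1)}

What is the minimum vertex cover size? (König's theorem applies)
Minimum vertex cover size = 3

By König's theorem: in bipartite graphs,
min vertex cover = max matching = 3

Maximum matching has size 3, so minimum vertex cover also has size 3.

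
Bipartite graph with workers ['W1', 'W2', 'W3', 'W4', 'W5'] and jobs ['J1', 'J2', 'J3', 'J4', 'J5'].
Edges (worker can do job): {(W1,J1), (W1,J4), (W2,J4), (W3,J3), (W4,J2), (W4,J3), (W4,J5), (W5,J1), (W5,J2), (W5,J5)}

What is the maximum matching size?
Maximum matching size = 5

Maximum matching: {(W1,J1), (W2,J4), (W3,J3), (W4,J2), (W5,J5)}
Size: 5

This assigns 5 workers to 5 distinct jobs.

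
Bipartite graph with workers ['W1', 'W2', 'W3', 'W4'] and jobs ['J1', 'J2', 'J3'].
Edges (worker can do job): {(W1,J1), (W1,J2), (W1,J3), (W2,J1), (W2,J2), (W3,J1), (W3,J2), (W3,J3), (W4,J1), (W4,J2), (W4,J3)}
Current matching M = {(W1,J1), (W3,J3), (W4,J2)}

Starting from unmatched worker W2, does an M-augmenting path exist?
No augmenting path from W2

Alternating search from W2 reaches jobs: {J1, J2, J3}.
Every reachable job is already matched in M, and following those matched edges back to workers exposes no further unvisited jobs.
No M-augmenting path from W2 exists.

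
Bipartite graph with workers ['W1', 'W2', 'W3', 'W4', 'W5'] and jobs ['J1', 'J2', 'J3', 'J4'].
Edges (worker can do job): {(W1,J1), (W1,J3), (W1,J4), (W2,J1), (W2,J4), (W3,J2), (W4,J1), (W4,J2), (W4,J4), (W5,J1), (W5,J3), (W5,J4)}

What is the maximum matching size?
Maximum matching size = 4

Maximum matching: {(W1,J3), (W3,J2), (W4,J4), (W5,J1)}
Size: 4

This assigns 4 workers to 4 distinct jobs.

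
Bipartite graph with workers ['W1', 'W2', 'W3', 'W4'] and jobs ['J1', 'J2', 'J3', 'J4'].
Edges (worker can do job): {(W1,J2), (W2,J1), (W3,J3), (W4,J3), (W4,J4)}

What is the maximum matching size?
Maximum matching size = 4

Maximum matching: {(W1,J2), (W2,J1), (W3,J3), (W4,J4)}
Size: 4

This assigns 4 workers to 4 distinct jobs.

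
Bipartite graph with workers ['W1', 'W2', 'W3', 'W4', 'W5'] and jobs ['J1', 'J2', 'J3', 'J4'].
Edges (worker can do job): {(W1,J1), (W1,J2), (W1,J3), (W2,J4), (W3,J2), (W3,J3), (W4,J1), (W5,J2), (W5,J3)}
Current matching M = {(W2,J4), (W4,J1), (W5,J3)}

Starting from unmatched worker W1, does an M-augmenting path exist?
Yes: W1 → J2

An M-augmenting path alternates non-matching / matching edges, starting and ending at unmatched vertices.
Path: W1 → J2
(J2 is unmatched in M, so the path is augmenting.)
Flipping edges along this path would increase |M| from 3 to 4.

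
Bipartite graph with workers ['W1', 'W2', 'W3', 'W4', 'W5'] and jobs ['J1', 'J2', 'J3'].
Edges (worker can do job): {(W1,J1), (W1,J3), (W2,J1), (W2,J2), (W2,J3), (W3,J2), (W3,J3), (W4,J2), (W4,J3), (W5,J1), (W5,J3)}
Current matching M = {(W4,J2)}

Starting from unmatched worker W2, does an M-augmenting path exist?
Yes: W2 → J1

An M-augmenting path alternates non-matching / matching edges, starting and ending at unmatched vertices.
Path: W2 → J1
(J1 is unmatched in M, so the path is augmenting.)
Flipping edges along this path would increase |M| from 1 to 2.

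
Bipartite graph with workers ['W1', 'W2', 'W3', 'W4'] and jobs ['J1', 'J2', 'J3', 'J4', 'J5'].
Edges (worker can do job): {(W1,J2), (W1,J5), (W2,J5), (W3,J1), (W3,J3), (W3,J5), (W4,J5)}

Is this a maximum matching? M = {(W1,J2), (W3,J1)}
No, size 2 is not maximum

Proposed matching has size 2.
Maximum matching size for this graph: 3.

This is NOT maximum - can be improved to size 3.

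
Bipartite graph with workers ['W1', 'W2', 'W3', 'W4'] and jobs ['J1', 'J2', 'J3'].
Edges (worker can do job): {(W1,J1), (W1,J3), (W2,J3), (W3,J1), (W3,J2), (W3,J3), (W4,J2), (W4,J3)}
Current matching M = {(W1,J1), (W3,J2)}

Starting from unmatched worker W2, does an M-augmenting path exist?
Yes: W2 → J3

An M-augmenting path alternates non-matching / matching edges, starting and ending at unmatched vertices.
Path: W2 → J3
(J3 is unmatched in M, so the path is augmenting.)
Flipping edges along this path would increase |M| from 2 to 3.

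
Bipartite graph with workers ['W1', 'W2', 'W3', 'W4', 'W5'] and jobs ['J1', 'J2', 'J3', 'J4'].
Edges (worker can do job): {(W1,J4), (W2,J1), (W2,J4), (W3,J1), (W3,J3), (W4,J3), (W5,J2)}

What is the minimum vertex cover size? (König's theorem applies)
Minimum vertex cover size = 4

By König's theorem: in bipartite graphs,
min vertex cover = max matching = 4

Maximum matching has size 4, so minimum vertex cover also has size 4.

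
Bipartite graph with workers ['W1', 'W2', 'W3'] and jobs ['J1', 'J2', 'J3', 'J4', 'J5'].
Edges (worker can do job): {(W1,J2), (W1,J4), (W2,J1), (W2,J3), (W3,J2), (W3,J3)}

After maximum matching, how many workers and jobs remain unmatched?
Unmatched: 0 workers, 2 jobs

Maximum matching size: 3
Workers: 3 total, 3 matched, 0 unmatched
Jobs: 5 total, 3 matched, 2 unmatched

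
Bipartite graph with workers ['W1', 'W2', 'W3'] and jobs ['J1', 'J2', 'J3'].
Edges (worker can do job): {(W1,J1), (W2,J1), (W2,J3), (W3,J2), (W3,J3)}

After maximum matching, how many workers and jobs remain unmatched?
Unmatched: 0 workers, 0 jobs

Maximum matching size: 3
Workers: 3 total, 3 matched, 0 unmatched
Jobs: 3 total, 3 matched, 0 unmatched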